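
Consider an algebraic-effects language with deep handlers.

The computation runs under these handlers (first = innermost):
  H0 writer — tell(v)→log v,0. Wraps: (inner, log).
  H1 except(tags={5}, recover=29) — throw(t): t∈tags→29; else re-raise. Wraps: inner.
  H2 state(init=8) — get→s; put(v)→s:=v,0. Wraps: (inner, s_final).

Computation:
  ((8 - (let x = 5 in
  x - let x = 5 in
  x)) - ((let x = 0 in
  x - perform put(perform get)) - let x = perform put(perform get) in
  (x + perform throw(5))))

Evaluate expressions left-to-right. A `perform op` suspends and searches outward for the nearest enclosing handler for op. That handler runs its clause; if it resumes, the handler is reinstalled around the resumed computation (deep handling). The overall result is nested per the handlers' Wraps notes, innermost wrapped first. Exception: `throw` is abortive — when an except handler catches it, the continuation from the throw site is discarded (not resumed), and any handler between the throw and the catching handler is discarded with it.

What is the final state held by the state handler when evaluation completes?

Answer: 8

Step-by-step:
get @ H2 ⇒ 8
put(8) @ H2 ⇒ s:=8
get @ H2 ⇒ 8
put(8) @ H2 ⇒ s:=8
throw(5) @ H1 caught ⇒ 29
H2 returns (29, 8)
= (29, 8)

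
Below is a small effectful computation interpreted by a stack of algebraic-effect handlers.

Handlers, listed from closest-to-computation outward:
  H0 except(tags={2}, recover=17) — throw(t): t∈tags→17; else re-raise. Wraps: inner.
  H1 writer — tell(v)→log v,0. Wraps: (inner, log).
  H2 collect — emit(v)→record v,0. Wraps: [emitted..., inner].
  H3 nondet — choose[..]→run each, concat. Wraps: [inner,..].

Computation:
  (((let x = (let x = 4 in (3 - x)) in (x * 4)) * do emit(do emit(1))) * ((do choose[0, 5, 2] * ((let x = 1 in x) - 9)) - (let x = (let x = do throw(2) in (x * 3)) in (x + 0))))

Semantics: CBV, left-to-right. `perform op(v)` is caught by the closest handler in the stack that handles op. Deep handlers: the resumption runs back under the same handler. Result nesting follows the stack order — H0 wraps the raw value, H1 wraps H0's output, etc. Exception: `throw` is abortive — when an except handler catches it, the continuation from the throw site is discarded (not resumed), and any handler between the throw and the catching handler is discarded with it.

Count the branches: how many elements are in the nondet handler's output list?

Working:
emit(1) @ H2 ⇒ out+=1
emit(0) @ H2 ⇒ out+=0
choose[0, 5, 2] @ H3
  branch[0] choose=0:
    throw(2) @ H0 caught ⇒ 17
    H1 returns (17, ())
    H2 returns [1, 0, (17, ())]
    H3 returns [[1, 0, (17, ())]]
  branch[1] choose=5:
    throw(2) @ H0 caught ⇒ 17
    H1 returns (17, ())
    H2 returns [1, 0, (17, ())]
    H3 returns [[1, 0, (17, ())]]
  branch[2] choose=2:
    throw(2) @ H0 caught ⇒ 17
    H1 returns (17, ())
    H2 returns [1, 0, (17, ())]
    H3 returns [[1, 0, (17, ())]]
= [[1, 0, (17, ())], [1, 0, (17, ())], [1, 0, (17, ())]]

Answer: 3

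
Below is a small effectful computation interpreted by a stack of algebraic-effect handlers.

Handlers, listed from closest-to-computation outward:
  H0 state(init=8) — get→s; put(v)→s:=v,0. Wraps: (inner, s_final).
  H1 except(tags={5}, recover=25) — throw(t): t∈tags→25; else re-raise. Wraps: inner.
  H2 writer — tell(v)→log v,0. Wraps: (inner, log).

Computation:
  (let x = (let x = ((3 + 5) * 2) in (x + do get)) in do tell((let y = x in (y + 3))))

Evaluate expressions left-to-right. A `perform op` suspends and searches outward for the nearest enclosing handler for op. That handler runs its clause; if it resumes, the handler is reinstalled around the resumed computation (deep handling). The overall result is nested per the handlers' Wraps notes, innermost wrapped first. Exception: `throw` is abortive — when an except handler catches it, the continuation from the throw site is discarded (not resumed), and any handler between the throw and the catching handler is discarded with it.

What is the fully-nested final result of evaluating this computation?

Working:
get @ H0 ⇒ 8
tell(27) @ H2 ⇒ log+=27
H0 returns (0, 8)
H1 returns (0, 8)
H2 returns ((0, 8), (27))
= ((0, 8), (27))

Answer: ((0, 8), (27))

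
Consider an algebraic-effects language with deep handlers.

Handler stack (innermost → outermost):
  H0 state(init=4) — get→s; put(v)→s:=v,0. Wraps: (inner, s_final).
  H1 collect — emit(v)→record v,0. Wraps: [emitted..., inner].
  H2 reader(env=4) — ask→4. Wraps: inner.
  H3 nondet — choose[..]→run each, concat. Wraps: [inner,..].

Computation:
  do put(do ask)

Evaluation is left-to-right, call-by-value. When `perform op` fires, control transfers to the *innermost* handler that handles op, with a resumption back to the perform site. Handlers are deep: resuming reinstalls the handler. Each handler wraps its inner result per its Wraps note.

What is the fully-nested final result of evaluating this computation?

Answer: [[(0, 4)]]

Step-by-step:
ask @ H2 ⇒ 4
put(4) @ H0 ⇒ s:=4
H0 returns (0, 4)
H1 returns [(0, 4)]
H2 returns [(0, 4)]
H3 returns [[(0, 4)]]
= [[(0, 4)]]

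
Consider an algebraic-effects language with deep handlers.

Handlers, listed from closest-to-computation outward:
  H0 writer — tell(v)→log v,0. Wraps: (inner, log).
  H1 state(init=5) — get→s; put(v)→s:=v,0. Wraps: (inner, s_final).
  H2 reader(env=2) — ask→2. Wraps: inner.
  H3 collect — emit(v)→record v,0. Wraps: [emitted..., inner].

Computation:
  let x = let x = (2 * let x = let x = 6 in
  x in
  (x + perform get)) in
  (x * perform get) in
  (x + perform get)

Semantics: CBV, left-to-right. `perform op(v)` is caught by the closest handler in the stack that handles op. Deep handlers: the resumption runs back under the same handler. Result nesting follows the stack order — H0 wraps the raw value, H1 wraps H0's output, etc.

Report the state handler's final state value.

Step-by-step:
get @ H1 ⇒ 5
get @ H1 ⇒ 5
get @ H1 ⇒ 5
H0 returns (115, ())
H1 returns ((115, ()), 5)
H2 returns ((115, ()), 5)
H3 returns [((115, ()), 5)]
= [((115, ()), 5)]

Answer: 5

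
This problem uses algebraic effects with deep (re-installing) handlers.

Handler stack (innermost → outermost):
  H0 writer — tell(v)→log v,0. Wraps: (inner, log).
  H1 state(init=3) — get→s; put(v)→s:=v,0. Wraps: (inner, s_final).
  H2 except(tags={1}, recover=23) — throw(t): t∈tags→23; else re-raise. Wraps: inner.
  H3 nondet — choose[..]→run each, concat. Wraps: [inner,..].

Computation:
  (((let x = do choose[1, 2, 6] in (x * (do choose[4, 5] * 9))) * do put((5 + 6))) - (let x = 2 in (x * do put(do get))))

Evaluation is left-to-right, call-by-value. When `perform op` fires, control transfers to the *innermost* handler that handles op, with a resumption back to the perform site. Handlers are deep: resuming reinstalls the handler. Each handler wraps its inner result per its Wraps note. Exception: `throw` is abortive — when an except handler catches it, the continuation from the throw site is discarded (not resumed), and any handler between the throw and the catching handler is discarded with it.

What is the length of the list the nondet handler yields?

Answer: 6

Working:
choose[1, 2, 6] @ H3
  branch[0] choose=1:
    choose[4, 5] @ H3
      branch[0] choose=4:
        put(11) @ H1 ⇒ s:=11
        get @ H1 ⇒ 11
        put(11) @ H1 ⇒ s:=11
        H0 returns (0, ())
        H1 returns ((0, ()), 11)
        H2 returns ((0, ()), 11)
        H3 returns [((0, ()), 11)]
      branch[1] choose=5:
        put(11) @ H1 ⇒ s:=11
        get @ H1 ⇒ 11
        put(11) @ H1 ⇒ s:=11
        H0 returns (0, ())
        H1 returns ((0, ()), 11)
        H2 returns ((0, ()), 11)
        H3 returns [((0, ()), 11)]
  branch[1] choose=2:
    choose[4, 5] @ H3
      branch[0] choose=4:
        put(11) @ H1 ⇒ s:=11
        get @ H1 ⇒ 11
        put(11) @ H1 ⇒ s:=11
        H0 returns (0, ())
        H1 returns ((0, ()), 11)
        H2 returns ((0, ()), 11)
        H3 returns [((0, ()), 11)]
      branch[1] choose=5:
        put(11) @ H1 ⇒ s:=11
        get @ H1 ⇒ 11
        put(11) @ H1 ⇒ s:=11
        H0 returns (0, ())
        H1 returns ((0, ()), 11)
        H2 returns ((0, ()), 11)
        H3 returns [((0, ()), 11)]
  branch[2] choose=6:
    choose[4, 5] @ H3
      branch[0] choose=4:
        put(11) @ H1 ⇒ s:=11
        get @ H1 ⇒ 11
        put(11) @ H1 ⇒ s:=11
        H0 returns (0, ())
        H1 returns ((0, ()), 11)
        H2 returns ((0, ()), 11)
        H3 returns [((0, ()), 11)]
      branch[1] choose=5:
        put(11) @ H1 ⇒ s:=11
        get @ H1 ⇒ 11
        put(11) @ H1 ⇒ s:=11
        H0 returns (0, ())
        H1 returns ((0, ()), 11)
        H2 returns ((0, ()), 11)
        H3 returns [((0, ()), 11)]
= [((0, ()), 11), ((0, ()), 11), ((0, ()), 11), ((0, ()), 11), ((0, ()), 11), ((0, ()), 11)]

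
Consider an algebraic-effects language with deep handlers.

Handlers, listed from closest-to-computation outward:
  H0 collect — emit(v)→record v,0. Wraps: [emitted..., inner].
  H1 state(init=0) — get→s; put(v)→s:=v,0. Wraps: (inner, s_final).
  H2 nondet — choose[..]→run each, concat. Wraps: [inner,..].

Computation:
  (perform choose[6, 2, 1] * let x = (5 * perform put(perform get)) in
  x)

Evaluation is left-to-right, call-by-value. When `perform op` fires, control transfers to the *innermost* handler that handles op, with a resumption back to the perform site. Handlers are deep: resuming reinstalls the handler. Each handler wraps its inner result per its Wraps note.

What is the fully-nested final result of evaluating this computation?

Working:
choose[6, 2, 1] @ H2
  branch[0] choose=6:
    get @ H1 ⇒ 0
    put(0) @ H1 ⇒ s:=0
    H0 returns [0]
    H1 returns ([0], 0)
    H2 returns [([0], 0)]
  branch[1] choose=2:
    get @ H1 ⇒ 0
    put(0) @ H1 ⇒ s:=0
    H0 returns [0]
    H1 returns ([0], 0)
    H2 returns [([0], 0)]
  branch[2] choose=1:
    get @ H1 ⇒ 0
    put(0) @ H1 ⇒ s:=0
    H0 returns [0]
    H1 returns ([0], 0)
    H2 returns [([0], 0)]
= [([0], 0), ([0], 0), ([0], 0)]

Answer: [([0], 0), ([0], 0), ([0], 0)]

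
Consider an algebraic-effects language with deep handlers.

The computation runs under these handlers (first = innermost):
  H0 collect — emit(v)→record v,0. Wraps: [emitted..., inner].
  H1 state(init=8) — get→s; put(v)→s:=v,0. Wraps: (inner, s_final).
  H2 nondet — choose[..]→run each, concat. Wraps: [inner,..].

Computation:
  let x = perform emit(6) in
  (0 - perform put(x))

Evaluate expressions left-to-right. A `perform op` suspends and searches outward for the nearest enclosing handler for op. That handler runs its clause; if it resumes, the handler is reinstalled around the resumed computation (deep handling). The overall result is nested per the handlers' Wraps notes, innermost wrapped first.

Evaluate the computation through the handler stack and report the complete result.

Answer: [([6, 0], 0)]

Step-by-step:
emit(6) @ H0 ⇒ out+=6
put(0) @ H1 ⇒ s:=0
H0 returns [6, 0]
H1 returns ([6, 0], 0)
H2 returns [([6, 0], 0)]
= [([6, 0], 0)]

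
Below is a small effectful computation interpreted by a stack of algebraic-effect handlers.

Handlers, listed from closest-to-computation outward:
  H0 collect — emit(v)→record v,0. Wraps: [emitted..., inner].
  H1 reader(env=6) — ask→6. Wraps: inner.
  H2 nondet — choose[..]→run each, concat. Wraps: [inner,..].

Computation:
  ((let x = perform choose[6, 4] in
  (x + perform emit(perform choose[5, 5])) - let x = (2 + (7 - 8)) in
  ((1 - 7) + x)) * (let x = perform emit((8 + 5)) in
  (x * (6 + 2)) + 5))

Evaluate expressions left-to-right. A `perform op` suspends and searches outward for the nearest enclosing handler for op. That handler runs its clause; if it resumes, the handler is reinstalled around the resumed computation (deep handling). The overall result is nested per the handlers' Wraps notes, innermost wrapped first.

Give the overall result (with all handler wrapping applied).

Evaluation trace:
choose[6, 4] @ H2
  branch[0] choose=6:
    choose[5, 5] @ H2
      branch[0] choose=5:
        emit(5) @ H0 ⇒ out+=5
        emit(13) @ H0 ⇒ out+=13
        H0 returns [5, 13, 55]
        H1 returns [5, 13, 55]
        H2 returns [[5, 13, 55]]
      branch[1] choose=5:
        emit(5) @ H0 ⇒ out+=5
        emit(13) @ H0 ⇒ out+=13
        H0 returns [5, 13, 55]
        H1 returns [5, 13, 55]
        H2 returns [[5, 13, 55]]
  branch[1] choose=4:
    choose[5, 5] @ H2
      branch[0] choose=5:
        emit(5) @ H0 ⇒ out+=5
        emit(13) @ H0 ⇒ out+=13
        H0 returns [5, 13, 45]
        H1 returns [5, 13, 45]
        H2 returns [[5, 13, 45]]
      branch[1] choose=5:
        emit(5) @ H0 ⇒ out+=5
        emit(13) @ H0 ⇒ out+=13
        H0 returns [5, 13, 45]
        H1 returns [5, 13, 45]
        H2 returns [[5, 13, 45]]
= [[5, 13, 55], [5, 13, 55], [5, 13, 45], [5, 13, 45]]

Answer: [[5, 13, 55], [5, 13, 55], [5, 13, 45], [5, 13, 45]]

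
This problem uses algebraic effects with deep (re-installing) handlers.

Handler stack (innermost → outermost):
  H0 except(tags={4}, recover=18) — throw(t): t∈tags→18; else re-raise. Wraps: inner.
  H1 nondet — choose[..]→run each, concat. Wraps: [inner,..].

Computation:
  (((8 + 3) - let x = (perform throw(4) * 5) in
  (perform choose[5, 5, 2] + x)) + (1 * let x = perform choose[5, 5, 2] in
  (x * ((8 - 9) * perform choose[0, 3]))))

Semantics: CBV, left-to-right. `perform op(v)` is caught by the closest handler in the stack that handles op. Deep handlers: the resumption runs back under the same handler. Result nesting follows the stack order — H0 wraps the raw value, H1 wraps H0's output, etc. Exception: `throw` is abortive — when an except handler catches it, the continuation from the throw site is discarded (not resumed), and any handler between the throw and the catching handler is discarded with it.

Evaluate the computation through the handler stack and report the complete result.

Answer: [18]

Working:
throw(4) @ H0 caught ⇒ 18
H1 returns [18]
= [18]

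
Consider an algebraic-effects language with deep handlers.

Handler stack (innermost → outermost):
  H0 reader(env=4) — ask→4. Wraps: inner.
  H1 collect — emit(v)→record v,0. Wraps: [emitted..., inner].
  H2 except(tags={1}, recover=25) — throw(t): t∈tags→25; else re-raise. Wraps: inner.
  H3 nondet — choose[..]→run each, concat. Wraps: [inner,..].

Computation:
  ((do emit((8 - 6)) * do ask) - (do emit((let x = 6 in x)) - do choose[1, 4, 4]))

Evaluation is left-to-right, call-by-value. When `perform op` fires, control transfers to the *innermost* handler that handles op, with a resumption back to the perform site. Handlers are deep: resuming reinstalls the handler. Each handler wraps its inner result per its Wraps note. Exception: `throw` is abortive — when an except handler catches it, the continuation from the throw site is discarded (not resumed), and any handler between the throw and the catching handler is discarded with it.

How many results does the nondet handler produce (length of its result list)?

Evaluation trace:
emit(2) @ H1 ⇒ out+=2
ask @ H0 ⇒ 4
emit(6) @ H1 ⇒ out+=6
choose[1, 4, 4] @ H3
  branch[0] choose=1:
    H0 returns 1
    H1 returns [2, 6, 1]
    H2 returns [2, 6, 1]
    H3 returns [[2, 6, 1]]
  branch[1] choose=4:
    H0 returns 4
    H1 returns [2, 6, 4]
    H2 returns [2, 6, 4]
    H3 returns [[2, 6, 4]]
  branch[2] choose=4:
    H0 returns 4
    H1 returns [2, 6, 4]
    H2 returns [2, 6, 4]
    H3 returns [[2, 6, 4]]
= [[2, 6, 1], [2, 6, 4], [2, 6, 4]]

Answer: 3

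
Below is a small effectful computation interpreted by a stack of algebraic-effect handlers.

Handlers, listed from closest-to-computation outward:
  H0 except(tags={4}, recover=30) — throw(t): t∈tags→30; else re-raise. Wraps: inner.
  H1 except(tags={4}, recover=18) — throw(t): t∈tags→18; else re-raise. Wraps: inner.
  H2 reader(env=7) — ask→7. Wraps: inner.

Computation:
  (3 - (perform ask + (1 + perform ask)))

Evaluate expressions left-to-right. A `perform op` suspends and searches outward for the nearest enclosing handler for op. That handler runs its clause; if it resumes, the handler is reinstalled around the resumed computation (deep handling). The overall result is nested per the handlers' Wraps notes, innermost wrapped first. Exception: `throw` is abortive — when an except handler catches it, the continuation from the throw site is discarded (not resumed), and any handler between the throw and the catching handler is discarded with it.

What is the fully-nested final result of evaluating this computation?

Step-by-step:
ask @ H2 ⇒ 7
ask @ H2 ⇒ 7
H0 returns -12
H1 returns -12
H2 returns -12
= -12

Answer: -12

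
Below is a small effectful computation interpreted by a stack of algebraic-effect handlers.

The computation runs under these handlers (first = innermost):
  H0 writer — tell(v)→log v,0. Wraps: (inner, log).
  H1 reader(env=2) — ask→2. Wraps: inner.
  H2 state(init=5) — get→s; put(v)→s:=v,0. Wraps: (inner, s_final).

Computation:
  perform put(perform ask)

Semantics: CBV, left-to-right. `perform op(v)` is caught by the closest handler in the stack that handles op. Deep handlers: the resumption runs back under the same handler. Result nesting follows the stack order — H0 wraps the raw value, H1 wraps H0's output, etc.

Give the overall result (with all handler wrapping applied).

Evaluation trace:
ask @ H1 ⇒ 2
put(2) @ H2 ⇒ s:=2
H0 returns (0, ())
H1 returns (0, ())
H2 returns ((0, ()), 2)
= ((0, ()), 2)

Answer: ((0, ()), 2)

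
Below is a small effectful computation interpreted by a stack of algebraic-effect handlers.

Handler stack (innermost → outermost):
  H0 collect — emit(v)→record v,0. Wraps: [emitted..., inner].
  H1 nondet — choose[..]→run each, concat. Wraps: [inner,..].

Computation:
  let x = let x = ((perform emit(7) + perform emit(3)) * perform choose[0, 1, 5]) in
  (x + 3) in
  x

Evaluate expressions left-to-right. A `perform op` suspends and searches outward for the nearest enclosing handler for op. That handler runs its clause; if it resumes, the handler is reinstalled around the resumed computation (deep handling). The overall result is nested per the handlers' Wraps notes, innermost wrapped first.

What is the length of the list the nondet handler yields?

Evaluation trace:
emit(7) @ H0 ⇒ out+=7
emit(3) @ H0 ⇒ out+=3
choose[0, 1, 5] @ H1
  branch[0] choose=0:
    H0 returns [7, 3, 3]
    H1 returns [[7, 3, 3]]
  branch[1] choose=1:
    H0 returns [7, 3, 3]
    H1 returns [[7, 3, 3]]
  branch[2] choose=5:
    H0 returns [7, 3, 3]
    H1 returns [[7, 3, 3]]
= [[7, 3, 3], [7, 3, 3], [7, 3, 3]]

Answer: 3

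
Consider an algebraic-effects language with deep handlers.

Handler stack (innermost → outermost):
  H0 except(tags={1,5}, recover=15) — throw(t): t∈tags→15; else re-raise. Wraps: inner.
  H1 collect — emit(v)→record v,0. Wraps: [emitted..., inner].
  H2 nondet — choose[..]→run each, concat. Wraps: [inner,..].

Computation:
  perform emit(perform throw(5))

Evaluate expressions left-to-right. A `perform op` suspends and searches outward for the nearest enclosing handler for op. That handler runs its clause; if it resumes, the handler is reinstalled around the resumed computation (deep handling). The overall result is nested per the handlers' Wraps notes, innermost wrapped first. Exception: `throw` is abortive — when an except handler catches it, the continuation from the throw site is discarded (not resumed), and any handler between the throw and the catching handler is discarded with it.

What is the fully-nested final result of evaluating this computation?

Answer: [[15]]

Step-by-step:
throw(5) @ H0 caught ⇒ 15
H1 returns [15]
H2 returns [[15]]
= [[15]]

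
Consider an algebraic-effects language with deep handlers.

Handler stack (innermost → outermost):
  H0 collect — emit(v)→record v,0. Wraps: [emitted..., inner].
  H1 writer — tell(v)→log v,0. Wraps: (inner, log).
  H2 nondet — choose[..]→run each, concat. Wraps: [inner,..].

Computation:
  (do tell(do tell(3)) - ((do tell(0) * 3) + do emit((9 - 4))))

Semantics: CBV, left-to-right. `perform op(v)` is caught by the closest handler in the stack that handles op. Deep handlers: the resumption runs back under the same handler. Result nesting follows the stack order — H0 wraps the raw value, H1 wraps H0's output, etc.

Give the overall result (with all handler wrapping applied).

Working:
tell(3) @ H1 ⇒ log+=3
tell(0) @ H1 ⇒ log+=0
tell(0) @ H1 ⇒ log+=0
emit(5) @ H0 ⇒ out+=5
H0 returns [5, 0]
H1 returns ([5, 0], (3, 0, 0))
H2 returns [([5, 0], (3, 0, 0))]
= [([5, 0], (3, 0, 0))]

Answer: [([5, 0], (3, 0, 0))]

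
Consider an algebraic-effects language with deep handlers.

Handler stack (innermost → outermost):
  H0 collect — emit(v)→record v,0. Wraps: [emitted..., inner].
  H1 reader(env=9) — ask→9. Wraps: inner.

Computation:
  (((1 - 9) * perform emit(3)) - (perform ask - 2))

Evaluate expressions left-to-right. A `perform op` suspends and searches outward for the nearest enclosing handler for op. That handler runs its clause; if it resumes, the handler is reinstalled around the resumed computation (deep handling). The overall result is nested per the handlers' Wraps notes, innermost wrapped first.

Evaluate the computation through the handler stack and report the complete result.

Answer: [3, -7]

Working:
emit(3) @ H0 ⇒ out+=3
ask @ H1 ⇒ 9
H0 returns [3, -7]
H1 returns [3, -7]
= [3, -7]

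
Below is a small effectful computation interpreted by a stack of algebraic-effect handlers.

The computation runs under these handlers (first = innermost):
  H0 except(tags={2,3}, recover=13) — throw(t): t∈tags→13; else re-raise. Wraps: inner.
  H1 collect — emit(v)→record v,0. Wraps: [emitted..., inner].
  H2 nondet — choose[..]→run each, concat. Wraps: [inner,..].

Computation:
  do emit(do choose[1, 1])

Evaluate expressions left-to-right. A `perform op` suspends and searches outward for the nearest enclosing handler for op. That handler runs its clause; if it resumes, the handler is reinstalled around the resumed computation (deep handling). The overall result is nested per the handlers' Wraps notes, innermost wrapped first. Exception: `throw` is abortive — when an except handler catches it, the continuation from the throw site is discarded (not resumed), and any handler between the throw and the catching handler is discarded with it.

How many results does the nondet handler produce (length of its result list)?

Evaluation trace:
choose[1, 1] @ H2
  branch[0] choose=1:
    emit(1) @ H1 ⇒ out+=1
    H0 returns 0
    H1 returns [1, 0]
    H2 returns [[1, 0]]
  branch[1] choose=1:
    emit(1) @ H1 ⇒ out+=1
    H0 returns 0
    H1 returns [1, 0]
    H2 returns [[1, 0]]
= [[1, 0], [1, 0]]

Answer: 2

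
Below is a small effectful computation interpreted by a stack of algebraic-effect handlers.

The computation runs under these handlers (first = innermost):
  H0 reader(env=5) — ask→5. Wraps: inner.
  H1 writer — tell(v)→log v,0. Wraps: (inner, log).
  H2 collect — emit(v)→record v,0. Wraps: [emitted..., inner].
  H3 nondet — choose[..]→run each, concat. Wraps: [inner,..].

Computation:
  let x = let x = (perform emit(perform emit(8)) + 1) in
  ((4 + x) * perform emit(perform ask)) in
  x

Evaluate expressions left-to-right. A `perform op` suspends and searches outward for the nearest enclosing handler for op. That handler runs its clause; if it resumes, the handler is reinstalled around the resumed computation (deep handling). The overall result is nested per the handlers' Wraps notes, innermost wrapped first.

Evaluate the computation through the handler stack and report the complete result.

Answer: [[8, 0, 5, (0, ())]]

Step-by-step:
emit(8) @ H2 ⇒ out+=8
emit(0) @ H2 ⇒ out+=0
ask @ H0 ⇒ 5
emit(5) @ H2 ⇒ out+=5
H0 returns 0
H1 returns (0, ())
H2 returns [8, 0, 5, (0, ())]
H3 returns [[8, 0, 5, (0, ())]]
= [[8, 0, 5, (0, ())]]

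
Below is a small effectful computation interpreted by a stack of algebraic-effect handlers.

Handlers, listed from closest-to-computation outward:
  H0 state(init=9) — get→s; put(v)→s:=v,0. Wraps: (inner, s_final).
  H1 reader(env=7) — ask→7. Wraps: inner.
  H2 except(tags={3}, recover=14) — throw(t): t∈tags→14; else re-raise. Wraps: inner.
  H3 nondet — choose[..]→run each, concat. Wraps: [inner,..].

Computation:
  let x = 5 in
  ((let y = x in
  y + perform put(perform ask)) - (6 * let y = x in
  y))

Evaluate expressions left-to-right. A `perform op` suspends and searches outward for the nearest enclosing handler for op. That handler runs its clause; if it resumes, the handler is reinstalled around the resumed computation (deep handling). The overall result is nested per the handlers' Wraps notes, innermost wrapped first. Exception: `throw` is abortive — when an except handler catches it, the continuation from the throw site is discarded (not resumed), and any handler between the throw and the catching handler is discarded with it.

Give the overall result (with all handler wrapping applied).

Answer: [(-25, 7)]

Working:
ask @ H1 ⇒ 7
put(7) @ H0 ⇒ s:=7
H0 returns (-25, 7)
H1 returns (-25, 7)
H2 returns (-25, 7)
H3 returns [(-25, 7)]
= [(-25, 7)]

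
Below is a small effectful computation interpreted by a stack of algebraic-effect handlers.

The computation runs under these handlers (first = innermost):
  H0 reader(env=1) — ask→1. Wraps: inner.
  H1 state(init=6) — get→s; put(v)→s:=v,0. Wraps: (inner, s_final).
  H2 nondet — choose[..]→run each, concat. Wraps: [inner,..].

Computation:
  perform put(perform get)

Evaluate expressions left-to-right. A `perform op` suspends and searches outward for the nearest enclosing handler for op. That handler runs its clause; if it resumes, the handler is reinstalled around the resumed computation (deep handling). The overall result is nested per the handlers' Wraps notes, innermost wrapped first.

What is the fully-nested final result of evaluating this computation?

Answer: [(0, 6)]

Evaluation trace:
get @ H1 ⇒ 6
put(6) @ H1 ⇒ s:=6
H0 returns 0
H1 returns (0, 6)
H2 returns [(0, 6)]
= [(0, 6)]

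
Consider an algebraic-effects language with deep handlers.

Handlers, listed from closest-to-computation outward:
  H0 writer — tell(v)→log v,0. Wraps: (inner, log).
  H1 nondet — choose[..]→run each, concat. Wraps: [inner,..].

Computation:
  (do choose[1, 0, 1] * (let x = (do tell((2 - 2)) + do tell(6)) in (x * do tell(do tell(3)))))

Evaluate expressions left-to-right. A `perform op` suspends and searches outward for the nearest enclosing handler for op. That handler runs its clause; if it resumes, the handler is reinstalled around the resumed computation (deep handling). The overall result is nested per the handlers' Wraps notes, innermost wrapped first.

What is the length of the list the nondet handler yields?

Step-by-step:
choose[1, 0, 1] @ H1
  branch[0] choose=1:
    tell(0) @ H0 ⇒ log+=0
    tell(6) @ H0 ⇒ log+=6
    tell(3) @ H0 ⇒ log+=3
    tell(0) @ H0 ⇒ log+=0
    H0 returns (0, (0, 6, 3, 0))
    H1 returns [(0, (0, 6, 3, 0))]
  branch[1] choose=0:
    tell(0) @ H0 ⇒ log+=0
    tell(6) @ H0 ⇒ log+=6
    tell(3) @ H0 ⇒ log+=3
    tell(0) @ H0 ⇒ log+=0
    H0 returns (0, (0, 6, 3, 0))
    H1 returns [(0, (0, 6, 3, 0))]
  branch[2] choose=1:
    tell(0) @ H0 ⇒ log+=0
    tell(6) @ H0 ⇒ log+=6
    tell(3) @ H0 ⇒ log+=3
    tell(0) @ H0 ⇒ log+=0
    H0 returns (0, (0, 6, 3, 0))
    H1 returns [(0, (0, 6, 3, 0))]
= [(0, (0, 6, 3, 0)), (0, (0, 6, 3, 0)), (0, (0, 6, 3, 0))]

Answer: 3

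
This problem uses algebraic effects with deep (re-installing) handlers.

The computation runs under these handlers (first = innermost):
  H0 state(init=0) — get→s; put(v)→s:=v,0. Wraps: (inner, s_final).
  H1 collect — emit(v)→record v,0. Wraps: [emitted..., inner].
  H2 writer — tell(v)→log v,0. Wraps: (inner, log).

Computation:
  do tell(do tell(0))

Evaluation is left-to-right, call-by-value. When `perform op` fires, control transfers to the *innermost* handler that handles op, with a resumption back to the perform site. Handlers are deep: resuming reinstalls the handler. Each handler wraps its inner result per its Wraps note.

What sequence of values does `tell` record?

Answer: (0, 0)

Step-by-step:
tell(0) @ H2 ⇒ log+=0
tell(0) @ H2 ⇒ log+=0
H0 returns (0, 0)
H1 returns [(0, 0)]
H2 returns ([(0, 0)], (0, 0))
= ([(0, 0)], (0, 0))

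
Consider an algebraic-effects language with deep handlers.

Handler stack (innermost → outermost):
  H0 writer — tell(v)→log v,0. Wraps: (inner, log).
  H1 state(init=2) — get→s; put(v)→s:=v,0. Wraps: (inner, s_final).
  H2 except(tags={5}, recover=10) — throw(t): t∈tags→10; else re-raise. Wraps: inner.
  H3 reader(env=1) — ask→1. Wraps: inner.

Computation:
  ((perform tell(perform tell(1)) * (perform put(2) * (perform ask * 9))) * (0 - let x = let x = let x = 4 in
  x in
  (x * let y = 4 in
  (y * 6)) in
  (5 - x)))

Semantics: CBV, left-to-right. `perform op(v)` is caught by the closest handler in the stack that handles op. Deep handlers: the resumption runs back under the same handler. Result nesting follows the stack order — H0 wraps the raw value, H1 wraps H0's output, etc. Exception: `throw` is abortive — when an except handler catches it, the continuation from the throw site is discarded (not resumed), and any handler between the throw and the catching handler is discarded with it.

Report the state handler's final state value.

Answer: 2

Step-by-step:
tell(1) @ H0 ⇒ log+=1
tell(0) @ H0 ⇒ log+=0
put(2) @ H1 ⇒ s:=2
ask @ H3 ⇒ 1
H0 returns (0, (1, 0))
H1 returns ((0, (1, 0)), 2)
H2 returns ((0, (1, 0)), 2)
H3 returns ((0, (1, 0)), 2)
= ((0, (1, 0)), 2)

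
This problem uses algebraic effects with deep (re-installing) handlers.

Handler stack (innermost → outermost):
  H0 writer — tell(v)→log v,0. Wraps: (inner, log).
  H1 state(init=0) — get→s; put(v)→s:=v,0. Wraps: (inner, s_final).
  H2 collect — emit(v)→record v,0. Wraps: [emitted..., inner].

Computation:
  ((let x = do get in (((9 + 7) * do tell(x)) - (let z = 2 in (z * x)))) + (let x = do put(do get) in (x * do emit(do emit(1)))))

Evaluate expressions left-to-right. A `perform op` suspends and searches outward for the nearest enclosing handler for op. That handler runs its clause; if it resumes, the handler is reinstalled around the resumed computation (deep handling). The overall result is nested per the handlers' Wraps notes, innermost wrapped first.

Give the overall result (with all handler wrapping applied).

Evaluation trace:
get @ H1 ⇒ 0
tell(0) @ H0 ⇒ log+=0
get @ H1 ⇒ 0
put(0) @ H1 ⇒ s:=0
emit(1) @ H2 ⇒ out+=1
emit(0) @ H2 ⇒ out+=0
H0 returns (0, (0))
H1 returns ((0, (0)), 0)
H2 returns [1, 0, ((0, (0)), 0)]
= [1, 0, ((0, (0)), 0)]

Answer: [1, 0, ((0, (0)), 0)]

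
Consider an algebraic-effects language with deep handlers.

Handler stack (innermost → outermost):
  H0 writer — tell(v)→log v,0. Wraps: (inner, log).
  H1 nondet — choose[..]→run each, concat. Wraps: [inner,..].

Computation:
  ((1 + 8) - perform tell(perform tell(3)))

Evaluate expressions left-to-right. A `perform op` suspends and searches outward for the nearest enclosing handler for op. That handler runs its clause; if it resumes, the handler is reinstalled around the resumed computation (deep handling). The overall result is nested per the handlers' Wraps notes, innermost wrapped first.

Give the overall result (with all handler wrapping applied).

Answer: [(9, (3, 0))]

Evaluation trace:
tell(3) @ H0 ⇒ log+=3
tell(0) @ H0 ⇒ log+=0
H0 returns (9, (3, 0))
H1 returns [(9, (3, 0))]
= [(9, (3, 0))]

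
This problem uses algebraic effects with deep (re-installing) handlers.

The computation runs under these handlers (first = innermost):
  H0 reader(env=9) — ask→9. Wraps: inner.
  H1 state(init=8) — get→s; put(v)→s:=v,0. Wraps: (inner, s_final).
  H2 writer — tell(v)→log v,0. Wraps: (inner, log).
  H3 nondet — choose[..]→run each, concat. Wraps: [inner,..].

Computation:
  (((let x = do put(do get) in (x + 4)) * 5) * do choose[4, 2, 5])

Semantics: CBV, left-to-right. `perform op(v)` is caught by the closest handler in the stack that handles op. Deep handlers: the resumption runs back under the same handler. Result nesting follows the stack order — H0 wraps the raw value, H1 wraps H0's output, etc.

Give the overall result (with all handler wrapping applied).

Step-by-step:
get @ H1 ⇒ 8
put(8) @ H1 ⇒ s:=8
choose[4, 2, 5] @ H3
  branch[0] choose=4:
    H0 returns 80
    H1 returns (80, 8)
    H2 returns ((80, 8), ())
    H3 returns [((80, 8), ())]
  branch[1] choose=2:
    H0 returns 40
    H1 returns (40, 8)
    H2 returns ((40, 8), ())
    H3 returns [((40, 8), ())]
  branch[2] choose=5:
    H0 returns 100
    H1 returns (100, 8)
    H2 returns ((100, 8), ())
    H3 returns [((100, 8), ())]
= [((80, 8), ()), ((40, 8), ()), ((100, 8), ())]

Answer: [((80, 8), ()), ((40, 8), ()), ((100, 8), ())]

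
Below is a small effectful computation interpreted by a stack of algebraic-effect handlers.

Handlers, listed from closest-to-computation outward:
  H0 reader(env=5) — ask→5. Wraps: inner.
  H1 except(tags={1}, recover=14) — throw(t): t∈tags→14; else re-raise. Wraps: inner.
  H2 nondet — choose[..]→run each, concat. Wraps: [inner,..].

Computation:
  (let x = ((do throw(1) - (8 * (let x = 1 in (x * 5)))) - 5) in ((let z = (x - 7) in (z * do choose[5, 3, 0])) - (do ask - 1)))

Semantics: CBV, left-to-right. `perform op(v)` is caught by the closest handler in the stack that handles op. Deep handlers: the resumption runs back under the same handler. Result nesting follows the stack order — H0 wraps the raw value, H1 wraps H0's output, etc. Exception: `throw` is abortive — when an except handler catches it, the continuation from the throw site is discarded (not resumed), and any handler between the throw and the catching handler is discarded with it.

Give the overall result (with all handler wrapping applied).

Answer: [14]

Evaluation trace:
throw(1) @ H1 caught ⇒ 14
H2 returns [14]
= [14]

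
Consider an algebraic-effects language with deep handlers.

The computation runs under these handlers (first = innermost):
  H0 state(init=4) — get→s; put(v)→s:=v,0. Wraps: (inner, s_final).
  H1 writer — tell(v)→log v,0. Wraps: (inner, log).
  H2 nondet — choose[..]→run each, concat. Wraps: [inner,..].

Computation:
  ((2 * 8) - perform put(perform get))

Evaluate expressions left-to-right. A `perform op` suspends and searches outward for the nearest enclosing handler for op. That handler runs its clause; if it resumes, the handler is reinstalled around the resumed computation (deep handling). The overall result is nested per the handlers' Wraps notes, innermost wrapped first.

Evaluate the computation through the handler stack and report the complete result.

Evaluation trace:
get @ H0 ⇒ 4
put(4) @ H0 ⇒ s:=4
H0 returns (16, 4)
H1 returns ((16, 4), ())
H2 returns [((16, 4), ())]
= [((16, 4), ())]

Answer: [((16, 4), ())]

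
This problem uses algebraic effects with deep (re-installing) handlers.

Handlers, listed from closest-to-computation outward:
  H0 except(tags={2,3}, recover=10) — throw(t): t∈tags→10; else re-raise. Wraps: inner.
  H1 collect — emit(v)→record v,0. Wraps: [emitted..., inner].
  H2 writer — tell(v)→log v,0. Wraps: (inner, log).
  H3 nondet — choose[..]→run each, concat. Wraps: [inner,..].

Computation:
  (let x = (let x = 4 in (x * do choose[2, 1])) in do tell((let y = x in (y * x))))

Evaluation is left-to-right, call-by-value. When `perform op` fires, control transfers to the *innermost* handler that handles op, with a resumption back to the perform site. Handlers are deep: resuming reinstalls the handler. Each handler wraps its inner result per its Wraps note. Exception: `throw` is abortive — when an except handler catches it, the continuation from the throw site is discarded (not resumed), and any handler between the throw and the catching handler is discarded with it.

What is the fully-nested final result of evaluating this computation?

Answer: [([0], (64)), ([0], (16))]

Step-by-step:
choose[2, 1] @ H3
  branch[0] choose=2:
    tell(64) @ H2 ⇒ log+=64
    H0 returns 0
    H1 returns [0]
    H2 returns ([0], (64))
    H3 returns [([0], (64))]
  branch[1] choose=1:
    tell(16) @ H2 ⇒ log+=16
    H0 returns 0
    H1 returns [0]
    H2 returns ([0], (16))
    H3 returns [([0], (16))]
= [([0], (64)), ([0], (16))]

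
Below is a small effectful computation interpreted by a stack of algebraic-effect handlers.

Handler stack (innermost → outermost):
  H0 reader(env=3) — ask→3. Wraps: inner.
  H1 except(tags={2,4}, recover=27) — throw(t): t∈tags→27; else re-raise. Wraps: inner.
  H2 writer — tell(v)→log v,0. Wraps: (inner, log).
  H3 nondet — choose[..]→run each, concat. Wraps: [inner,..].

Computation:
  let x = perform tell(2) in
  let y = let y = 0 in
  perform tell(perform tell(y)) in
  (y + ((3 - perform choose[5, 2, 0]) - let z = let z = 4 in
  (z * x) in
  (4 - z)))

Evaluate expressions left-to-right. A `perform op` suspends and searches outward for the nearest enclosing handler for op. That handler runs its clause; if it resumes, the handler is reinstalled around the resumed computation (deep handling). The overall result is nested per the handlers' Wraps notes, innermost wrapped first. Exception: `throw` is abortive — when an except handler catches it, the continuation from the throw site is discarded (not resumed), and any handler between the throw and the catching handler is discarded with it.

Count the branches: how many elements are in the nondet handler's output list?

Answer: 3

Working:
tell(2) @ H2 ⇒ log+=2
tell(0) @ H2 ⇒ log+=0
tell(0) @ H2 ⇒ log+=0
choose[5, 2, 0] @ H3
  branch[0] choose=5:
    H0 returns -6
    H1 returns -6
    H2 returns (-6, (2, 0, 0))
    H3 returns [(-6, (2, 0, 0))]
  branch[1] choose=2:
    H0 returns -3
    H1 returns -3
    H2 returns (-3, (2, 0, 0))
    H3 returns [(-3, (2, 0, 0))]
  branch[2] choose=0:
    H0 returns -1
    H1 returns -1
    H2 returns (-1, (2, 0, 0))
    H3 returns [(-1, (2, 0, 0))]
= [(-6, (2, 0, 0)), (-3, (2, 0, 0)), (-1, (2, 0, 0))]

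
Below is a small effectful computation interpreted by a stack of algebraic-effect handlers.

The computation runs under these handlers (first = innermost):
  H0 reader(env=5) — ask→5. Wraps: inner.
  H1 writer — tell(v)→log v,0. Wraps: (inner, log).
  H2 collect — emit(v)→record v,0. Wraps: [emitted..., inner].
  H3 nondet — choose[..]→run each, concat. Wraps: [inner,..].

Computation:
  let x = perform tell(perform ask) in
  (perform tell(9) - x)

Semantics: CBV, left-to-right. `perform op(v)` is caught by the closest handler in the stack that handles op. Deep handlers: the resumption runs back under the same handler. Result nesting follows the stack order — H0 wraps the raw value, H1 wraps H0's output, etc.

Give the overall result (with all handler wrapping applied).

Step-by-step:
ask @ H0 ⇒ 5
tell(5) @ H1 ⇒ log+=5
tell(9) @ H1 ⇒ log+=9
H0 returns 0
H1 returns (0, (5, 9))
H2 returns [(0, (5, 9))]
H3 returns [[(0, (5, 9))]]
= [[(0, (5, 9))]]

Answer: [[(0, (5, 9))]]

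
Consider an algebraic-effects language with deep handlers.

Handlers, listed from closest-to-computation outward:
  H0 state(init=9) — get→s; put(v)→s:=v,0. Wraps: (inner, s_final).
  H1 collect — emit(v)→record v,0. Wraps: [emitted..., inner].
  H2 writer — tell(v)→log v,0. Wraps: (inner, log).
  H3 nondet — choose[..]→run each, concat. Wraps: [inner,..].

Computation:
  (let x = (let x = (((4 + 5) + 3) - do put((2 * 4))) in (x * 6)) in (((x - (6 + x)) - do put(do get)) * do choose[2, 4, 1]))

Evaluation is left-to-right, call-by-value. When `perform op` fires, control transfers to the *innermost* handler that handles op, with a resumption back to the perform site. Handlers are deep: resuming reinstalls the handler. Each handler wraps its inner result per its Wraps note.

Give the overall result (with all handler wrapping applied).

Answer: [([(-12, 8)], ()), ([(-24, 8)], ()), ([(-6, 8)], ())]

Working:
put(8) @ H0 ⇒ s:=8
get @ H0 ⇒ 8
put(8) @ H0 ⇒ s:=8
choose[2, 4, 1] @ H3
  branch[0] choose=2:
    H0 returns (-12, 8)
    H1 returns [(-12, 8)]
    H2 returns ([(-12, 8)], ())
    H3 returns [([(-12, 8)], ())]
  branch[1] choose=4:
    H0 returns (-24, 8)
    H1 returns [(-24, 8)]
    H2 returns ([(-24, 8)], ())
    H3 returns [([(-24, 8)], ())]
  branch[2] choose=1:
    H0 returns (-6, 8)
    H1 returns [(-6, 8)]
    H2 returns ([(-6, 8)], ())
    H3 returns [([(-6, 8)], ())]
= [([(-12, 8)], ()), ([(-24, 8)], ()), ([(-6, 8)], ())]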